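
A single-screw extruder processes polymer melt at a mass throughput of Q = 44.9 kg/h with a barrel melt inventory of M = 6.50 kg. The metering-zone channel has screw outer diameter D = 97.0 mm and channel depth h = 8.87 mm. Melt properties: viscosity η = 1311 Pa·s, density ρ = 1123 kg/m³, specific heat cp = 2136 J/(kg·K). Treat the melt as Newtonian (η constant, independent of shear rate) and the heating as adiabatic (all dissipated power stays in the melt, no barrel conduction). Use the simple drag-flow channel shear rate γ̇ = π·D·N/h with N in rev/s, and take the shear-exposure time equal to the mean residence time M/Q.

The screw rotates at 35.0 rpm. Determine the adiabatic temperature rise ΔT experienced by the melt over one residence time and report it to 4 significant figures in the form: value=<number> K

Q_s = Q / 3600 = 44.9 / 3600 = 0.0124722 kg/s
t_res = M / Q_s = 6.50 / 0.0124722 = 521.158 s
D = 97.0 mm = 0.097 m;  h = 8.87 mm = 0.00887 m;  N = 35.0 rpm / 60 = 0.583333 rev/s
γ̇ = π·D·N / h = π · 0.097 · 0.583333 / 0.00887 = 20.0408 s⁻¹
ΔT = η·γ̇²·t_res/(ρ·cp) = [1311 × 20.0408² × 521.158] / [1123 × 2136] = 114.399 K

value=114.4 K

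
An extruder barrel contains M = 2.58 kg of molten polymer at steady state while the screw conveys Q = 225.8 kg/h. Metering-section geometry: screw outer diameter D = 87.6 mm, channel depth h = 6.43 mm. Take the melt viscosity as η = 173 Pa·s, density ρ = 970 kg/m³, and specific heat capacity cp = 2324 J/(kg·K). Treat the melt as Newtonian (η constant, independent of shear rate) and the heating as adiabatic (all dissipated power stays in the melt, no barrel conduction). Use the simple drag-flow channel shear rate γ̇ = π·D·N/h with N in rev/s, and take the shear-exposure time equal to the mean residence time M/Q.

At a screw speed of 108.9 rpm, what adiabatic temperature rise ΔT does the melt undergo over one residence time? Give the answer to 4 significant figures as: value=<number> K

value=19.05 K

Q_s = Q / 3600 = 225.8 / 3600 = 0.0627222 kg/s
Mean residence time: t_res = M/Q_s = 2.58 kg / 0.0627222 kg/s = 41.1337 s
D = 87.6 mm = 0.0876 m;  h = 6.43 mm = 0.00643 m;  N = 108.9 rpm / 60 = 1.815 rev/s
Shear rate: γ̇ = πDN/h = π·0.0876·1.815/0.00643 = 77.6819 s⁻¹
Adiabatic rise: ΔT = η γ̇² t_res / (ρ cp) = 173·(77.6819)²·41.1337 / (970·2324) = 19.0492 K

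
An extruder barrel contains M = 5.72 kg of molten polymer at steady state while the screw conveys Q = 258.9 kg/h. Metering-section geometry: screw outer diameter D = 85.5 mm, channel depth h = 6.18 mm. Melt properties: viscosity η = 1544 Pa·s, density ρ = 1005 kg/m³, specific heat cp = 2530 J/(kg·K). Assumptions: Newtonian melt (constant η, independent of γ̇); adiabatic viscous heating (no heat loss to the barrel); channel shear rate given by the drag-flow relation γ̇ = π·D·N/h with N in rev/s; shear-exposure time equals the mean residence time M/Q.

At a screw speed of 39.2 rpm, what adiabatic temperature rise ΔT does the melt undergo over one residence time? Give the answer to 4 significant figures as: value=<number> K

value=38.95 K

Q_s = Q / 3600 = 258.9 / 3600 = 0.0719167 kg/s
t_res = M / Q_s = 5.72 ÷ 0.0719167 = 79.5365 s
Geometry in metres: D = 85.5 mm → 0.0855 m, h = 6.18 mm → 0.00618 m; screw speed N = 39.2 rpm = 0.653333 rev/s
γ̇ = π·D·N / h = π · 0.0855 · 0.653333 / 0.00618 = 28.3963 s⁻¹
Adiabatic rise: ΔT = η γ̇² t_res / (ρ cp) = 1544·(28.3963)²·79.5365 / (1005·2530) = 38.945 K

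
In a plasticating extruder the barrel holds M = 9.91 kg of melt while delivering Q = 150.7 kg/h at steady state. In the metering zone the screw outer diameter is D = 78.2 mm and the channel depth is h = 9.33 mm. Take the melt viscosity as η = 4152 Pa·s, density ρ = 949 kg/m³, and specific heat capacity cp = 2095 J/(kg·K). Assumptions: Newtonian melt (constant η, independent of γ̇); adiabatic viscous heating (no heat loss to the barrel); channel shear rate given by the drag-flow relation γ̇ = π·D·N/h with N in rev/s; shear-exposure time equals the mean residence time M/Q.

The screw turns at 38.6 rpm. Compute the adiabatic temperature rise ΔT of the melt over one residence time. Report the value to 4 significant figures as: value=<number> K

value=141.9 K

Throughput in SI: Q_s = 150.7 kg/h ÷ 3600 s/h = 0.0418611 kg/s
Mean residence time: t_res = M/Q_s = 9.91 kg / 0.0418611 kg/s = 236.735 s
Geometry in metres: D = 78.2 mm → 0.0782 m, h = 9.33 mm → 0.00933 m; screw speed N = 38.6 rpm = 0.643333 rev/s
γ̇ = π·D·N / h = π · 0.0782 · 0.643333 / 0.00933 = 16.9399 s⁻¹
ΔT = η·γ̇²·t_res / (ρ·cp) = 4152 · (16.9399)² · 236.735 / (949 · 2095) = 141.87 K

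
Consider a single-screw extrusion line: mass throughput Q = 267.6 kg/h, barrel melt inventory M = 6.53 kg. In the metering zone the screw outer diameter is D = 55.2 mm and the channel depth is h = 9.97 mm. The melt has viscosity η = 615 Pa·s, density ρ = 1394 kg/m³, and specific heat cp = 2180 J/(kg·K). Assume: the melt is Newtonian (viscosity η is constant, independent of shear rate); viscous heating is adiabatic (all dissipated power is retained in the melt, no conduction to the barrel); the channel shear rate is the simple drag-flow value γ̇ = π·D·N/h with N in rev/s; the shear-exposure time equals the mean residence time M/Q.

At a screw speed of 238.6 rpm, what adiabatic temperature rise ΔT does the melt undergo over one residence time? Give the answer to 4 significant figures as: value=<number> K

Throughput in SI: Q_s = 267.6 kg/h ÷ 3600 s/h = 0.0743333 kg/s
Mean residence time: t_res = M/Q_s = 6.53 kg / 0.0743333 kg/s = 87.8475 s
Convert to SI: D = 0.0552 m, h = 0.00997 m, N = 238.6/60 = 3.97667 rev/s
Shear rate: γ̇ = πDN/h = π·0.0552·3.97667/0.00997 = 69.1692 s⁻¹
Adiabatic rise: ΔT = η γ̇² t_res / (ρ cp) = 615·(69.1692)²·87.8475 / (1394·2180) = 85.0573 K

value=85.06 K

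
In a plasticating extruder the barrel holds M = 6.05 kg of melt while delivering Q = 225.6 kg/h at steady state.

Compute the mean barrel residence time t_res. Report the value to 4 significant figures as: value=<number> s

Throughput in SI: Q_s = 225.6 kg/h ÷ 3600 s/h = 0.0626667 kg/s
t_res = M / Q_s = 6.05 ÷ 0.0626667 = 96.5426 s

value=96.54 s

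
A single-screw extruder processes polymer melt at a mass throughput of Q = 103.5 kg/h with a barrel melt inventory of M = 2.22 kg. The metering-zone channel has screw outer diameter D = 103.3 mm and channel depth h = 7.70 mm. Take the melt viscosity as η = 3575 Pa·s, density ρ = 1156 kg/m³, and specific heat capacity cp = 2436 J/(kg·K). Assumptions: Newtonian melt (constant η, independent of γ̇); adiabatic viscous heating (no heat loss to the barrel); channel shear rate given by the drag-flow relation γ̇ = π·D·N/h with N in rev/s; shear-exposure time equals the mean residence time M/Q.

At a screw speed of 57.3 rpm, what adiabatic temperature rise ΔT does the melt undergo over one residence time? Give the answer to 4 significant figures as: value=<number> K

value=158.8 K

Convert throughput: Q = 103.5 kg/h = 103.5/3600 = 0.02875 kg/s
Mean residence time: t_res = M/Q_s = 2.22 kg / 0.02875 kg/s = 77.2174 s
Convert to SI: D = 0.1033 m, h = 0.0077 m, N = 57.3/60 = 0.955 rev/s
Shear rate: γ̇ = πDN/h = π·0.1033·0.955/0.0077 = 40.2497 s⁻¹
ΔT = η·γ̇²·t_res / (ρ·cp) = 3575 · (40.2497)² · 77.2174 / (1156 · 2436) = 158.811 K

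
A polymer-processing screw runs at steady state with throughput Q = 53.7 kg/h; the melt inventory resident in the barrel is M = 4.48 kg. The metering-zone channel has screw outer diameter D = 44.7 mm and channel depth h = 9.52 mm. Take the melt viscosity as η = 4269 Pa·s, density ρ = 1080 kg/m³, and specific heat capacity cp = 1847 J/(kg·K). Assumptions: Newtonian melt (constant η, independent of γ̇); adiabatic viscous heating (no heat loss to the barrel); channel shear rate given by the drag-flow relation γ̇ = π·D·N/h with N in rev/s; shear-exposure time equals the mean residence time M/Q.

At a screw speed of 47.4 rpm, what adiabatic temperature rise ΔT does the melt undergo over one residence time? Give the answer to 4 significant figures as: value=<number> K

Throughput in SI: Q_s = 53.7 kg/h ÷ 3600 s/h = 0.0149167 kg/s
t_res = M / Q_s = 4.48 ÷ 0.0149167 = 300.335 s
D = 44.7 mm = 0.0447 m;  h = 9.52 mm = 0.00952 m;  N = 47.4 rpm / 60 = 0.79 rev/s
γ̇ = π D N / h = (π)(0.0447)(0.79) / 0.00952 = 11.6533 s⁻¹
ΔT = η·γ̇²·t_res/(ρ·cp) = [4269 × 11.6533² × 300.335] / [1080 × 1847] = 87.2844 K

value=87.28 K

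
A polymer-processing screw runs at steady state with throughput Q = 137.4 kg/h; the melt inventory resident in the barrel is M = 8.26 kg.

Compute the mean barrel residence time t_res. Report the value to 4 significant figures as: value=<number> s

value=216.4 s

Q_s = Q / 3600 = 137.4 / 3600 = 0.0381667 kg/s
t_res = M / Q_s = 8.26 / 0.0381667 = 216.419 s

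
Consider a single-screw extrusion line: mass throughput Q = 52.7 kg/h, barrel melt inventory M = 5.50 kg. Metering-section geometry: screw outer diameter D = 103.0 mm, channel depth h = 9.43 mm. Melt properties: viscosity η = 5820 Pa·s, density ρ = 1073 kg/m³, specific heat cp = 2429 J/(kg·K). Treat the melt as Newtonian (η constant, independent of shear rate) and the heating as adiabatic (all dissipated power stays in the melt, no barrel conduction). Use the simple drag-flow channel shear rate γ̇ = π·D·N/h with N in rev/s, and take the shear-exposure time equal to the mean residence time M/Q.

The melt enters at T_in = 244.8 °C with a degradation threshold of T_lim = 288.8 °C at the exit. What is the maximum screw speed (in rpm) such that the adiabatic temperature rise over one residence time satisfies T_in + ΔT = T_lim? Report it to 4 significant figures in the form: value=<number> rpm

value=12.66 rpm

Convert throughput: Q = 52.7 kg/h = 52.7/3600 = 0.0146389 kg/s
t_res = M / Q_s = 5.50 ÷ 0.0146389 = 375.712 s
Geometry in SI: D = 103.0 mm → 0.103 m, h = 9.43 mm → 0.00943 m
ΔT_a = T_lim − T_in = 288.8 °C − 244.8 °C = 44 K
γ̇_max² = ΔT_a·ρ·cp/(η·t_res) = 44·1073·2429/(5820·375.712) = 52.4448 s⁻²
γ̇_max = sqrt(52.4448) = 7.24188 s⁻¹
N_max = γ̇_max·h / (π·D) = 7.24188 · 0.00943 / (π · 0.103) = 0.211045 rev/s = 12.6627 rpm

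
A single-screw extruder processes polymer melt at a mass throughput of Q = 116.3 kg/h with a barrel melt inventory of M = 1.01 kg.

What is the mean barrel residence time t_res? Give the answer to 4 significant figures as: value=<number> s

Q_s = Q / 3600 = 116.3 / 3600 = 0.0323056 kg/s
t_res = M / Q_s = 1.01 / 0.0323056 = 31.264 s

value=31.26 s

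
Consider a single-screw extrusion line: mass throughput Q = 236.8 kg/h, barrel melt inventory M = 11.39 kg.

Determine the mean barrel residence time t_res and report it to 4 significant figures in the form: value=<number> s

value=173.2 s

Throughput in SI: Q_s = 236.8 kg/h ÷ 3600 s/h = 0.0657778 kg/s
Mean residence time: t_res = M/Q_s = 11.39 kg / 0.0657778 kg/s = 173.159 s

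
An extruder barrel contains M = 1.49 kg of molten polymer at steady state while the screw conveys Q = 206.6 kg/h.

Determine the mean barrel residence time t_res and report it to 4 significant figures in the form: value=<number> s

value=25.96 s

Convert throughput: Q = 206.6 kg/h = 206.6/3600 = 0.0573889 kg/s
t_res = M / Q_s = 1.49 ÷ 0.0573889 = 25.9632 s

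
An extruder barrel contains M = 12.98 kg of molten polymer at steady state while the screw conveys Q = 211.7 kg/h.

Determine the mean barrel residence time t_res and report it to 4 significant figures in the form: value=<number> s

Convert throughput: Q = 211.7 kg/h = 211.7/3600 = 0.0588056 kg/s
t_res = M / Q_s = 12.98 / 0.0588056 = 220.727 s

value=220.7 s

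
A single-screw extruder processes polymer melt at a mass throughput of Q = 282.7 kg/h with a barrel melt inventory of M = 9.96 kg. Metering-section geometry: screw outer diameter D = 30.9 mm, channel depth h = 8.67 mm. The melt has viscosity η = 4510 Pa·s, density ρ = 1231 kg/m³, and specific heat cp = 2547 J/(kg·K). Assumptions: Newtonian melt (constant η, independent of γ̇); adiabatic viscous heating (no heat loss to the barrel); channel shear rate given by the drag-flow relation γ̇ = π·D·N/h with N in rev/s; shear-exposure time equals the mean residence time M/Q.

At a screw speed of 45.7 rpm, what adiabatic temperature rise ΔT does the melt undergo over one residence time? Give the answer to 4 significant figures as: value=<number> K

value=13.27 K

Q_s = Q / 3600 = 282.7 / 3600 = 0.0785278 kg/s
Mean residence time: t_res = M/Q_s = 9.96 kg / 0.0785278 kg/s = 126.834 s
Convert to SI: D = 0.0309 m, h = 0.00867 m, N = 45.7/60 = 0.761667 rev/s
γ̇ = π·D·N / h = π · 0.0309 · 0.761667 / 0.00867 = 8.52814 s⁻¹
Adiabatic rise: ΔT = η γ̇² t_res / (ρ cp) = 4510·(8.52814)²·126.834 / (1231·2547) = 13.2689 K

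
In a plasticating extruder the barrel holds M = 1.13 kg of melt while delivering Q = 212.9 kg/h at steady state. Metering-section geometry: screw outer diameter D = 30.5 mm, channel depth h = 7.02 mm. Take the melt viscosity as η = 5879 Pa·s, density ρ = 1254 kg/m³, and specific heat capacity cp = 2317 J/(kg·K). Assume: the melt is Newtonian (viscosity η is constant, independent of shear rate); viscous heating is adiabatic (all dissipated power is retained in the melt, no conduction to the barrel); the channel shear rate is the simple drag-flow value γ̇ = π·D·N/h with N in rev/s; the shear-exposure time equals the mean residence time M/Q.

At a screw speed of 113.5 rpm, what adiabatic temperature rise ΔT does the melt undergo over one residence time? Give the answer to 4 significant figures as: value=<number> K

value=25.78 K

Convert throughput: Q = 212.9 kg/h = 212.9/3600 = 0.0591389 kg/s
Mean residence time: t_res = M/Q_s = 1.13 kg / 0.0591389 kg/s = 19.1076 s
Geometry in metres: D = 30.5 mm → 0.0305 m, h = 7.02 mm → 0.00702 m; screw speed N = 113.5 rpm = 1.89167 rev/s
Shear rate: γ̇ = πDN/h = π·0.0305·1.89167/0.00702 = 25.8201 s⁻¹
Adiabatic rise: ΔT = η γ̇² t_res / (ρ cp) = 5879·(25.8201)²·19.1076 / (1254·2317) = 25.7751 K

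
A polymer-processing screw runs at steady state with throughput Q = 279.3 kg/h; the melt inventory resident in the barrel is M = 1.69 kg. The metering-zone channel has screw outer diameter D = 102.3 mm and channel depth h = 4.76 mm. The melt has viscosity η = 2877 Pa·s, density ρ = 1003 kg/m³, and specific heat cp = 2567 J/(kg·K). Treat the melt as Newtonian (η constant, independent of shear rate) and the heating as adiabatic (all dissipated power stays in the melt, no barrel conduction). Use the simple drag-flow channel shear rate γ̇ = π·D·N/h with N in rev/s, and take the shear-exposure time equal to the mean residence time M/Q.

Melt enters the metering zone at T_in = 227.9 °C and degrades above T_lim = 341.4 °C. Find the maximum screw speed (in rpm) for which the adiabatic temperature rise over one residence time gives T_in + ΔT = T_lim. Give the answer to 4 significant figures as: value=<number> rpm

value=60.68 rpm

Convert throughput: Q = 279.3 kg/h = 279.3/3600 = 0.0775833 kg/s
t_res = M / Q_s = 1.69 / 0.0775833 = 21.783 s
Geometry in SI: D = 102.3 mm → 0.1023 m, h = 4.76 mm → 0.00476 m
ΔT_a = T_lim − T_in = 341.4 °C − 227.9 °C = 113.5 K
γ̇_max² = ΔT_a·ρ·cp / (η·t_res) = [113.5 × 1003 × 2567] / [2877 × 21.783] = 4662.99 s⁻²
Take the square root: γ̇_max = √(4662.99) = 68.2861 s⁻¹
N_max = γ̇_max·h / (π·D) = 68.2861 · 0.00476 / (π · 0.1023) = 1.01138 rev/s = 60.6827 rpm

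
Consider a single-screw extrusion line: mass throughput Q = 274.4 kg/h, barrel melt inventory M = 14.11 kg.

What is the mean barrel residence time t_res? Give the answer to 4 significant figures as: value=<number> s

value=185.1 s

Q_s = Q / 3600 = 274.4 / 3600 = 0.0762222 kg/s
t_res = M / Q_s = 14.11 / 0.0762222 = 185.117 s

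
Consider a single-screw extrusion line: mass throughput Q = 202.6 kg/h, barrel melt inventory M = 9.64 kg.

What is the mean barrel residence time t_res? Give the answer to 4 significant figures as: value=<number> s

Convert throughput: Q = 202.6 kg/h = 202.6/3600 = 0.0562778 kg/s
t_res = M / Q_s = 9.64 ÷ 0.0562778 = 171.293 s

value=171.3 s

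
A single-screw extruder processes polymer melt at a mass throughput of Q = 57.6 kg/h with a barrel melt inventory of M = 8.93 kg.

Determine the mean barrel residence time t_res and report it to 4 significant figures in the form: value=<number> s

Q_s = Q / 3600 = 57.6 / 3600 = 0.016 kg/s
t_res = M / Q_s = 8.93 ÷ 0.016 = 558.125 s

value=558.1 s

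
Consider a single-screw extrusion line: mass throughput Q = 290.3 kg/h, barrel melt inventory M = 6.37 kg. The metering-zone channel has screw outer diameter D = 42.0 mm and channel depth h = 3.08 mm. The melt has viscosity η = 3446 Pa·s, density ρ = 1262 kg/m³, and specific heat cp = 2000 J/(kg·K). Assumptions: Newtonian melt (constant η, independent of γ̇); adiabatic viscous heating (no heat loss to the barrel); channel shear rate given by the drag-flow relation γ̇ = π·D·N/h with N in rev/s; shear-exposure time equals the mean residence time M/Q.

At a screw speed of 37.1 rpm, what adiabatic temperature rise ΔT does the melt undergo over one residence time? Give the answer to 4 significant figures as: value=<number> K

Throughput in SI: Q_s = 290.3 kg/h ÷ 3600 s/h = 0.0806389 kg/s
Mean residence time: t_res = M/Q_s = 6.37 kg / 0.0806389 kg/s = 78.9941 s
Geometry in metres: D = 42.0 mm → 0.042 m, h = 3.08 mm → 0.00308 m; screw speed N = 37.1 rpm = 0.618333 rev/s
γ̇ = π·D·N / h = π · 0.042 · 0.618333 / 0.00308 = 26.4893 s⁻¹
ΔT = η·γ̇²·t_res / (ρ·cp) = 3446 · (26.4893)² · 78.9941 / (1262 · 2000) = 75.6768 K

value=75.68 K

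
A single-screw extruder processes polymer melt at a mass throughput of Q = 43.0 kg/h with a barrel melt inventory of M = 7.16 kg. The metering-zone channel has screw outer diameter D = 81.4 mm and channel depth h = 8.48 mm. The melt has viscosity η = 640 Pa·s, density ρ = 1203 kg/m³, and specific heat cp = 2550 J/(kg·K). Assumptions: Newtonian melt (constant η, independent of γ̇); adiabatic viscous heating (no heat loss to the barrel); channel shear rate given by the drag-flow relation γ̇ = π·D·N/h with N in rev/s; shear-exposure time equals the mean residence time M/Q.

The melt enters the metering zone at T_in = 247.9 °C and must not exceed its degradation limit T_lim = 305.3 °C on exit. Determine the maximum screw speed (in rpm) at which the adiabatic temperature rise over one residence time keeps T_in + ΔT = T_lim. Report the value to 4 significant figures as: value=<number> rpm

Q_s = Q / 3600 = 43.0 / 3600 = 0.0119444 kg/s
t_res = M / Q_s = 7.16 / 0.0119444 = 599.442 s
Convert to metres: D = 0.0814 m, h = 0.00848 m
ΔT_a = T_lim − T_in = 305.3 − 247.9 = 57.4 K
γ̇_max² = ΔT_a·ρ·cp/(η·t_res) = 57.4·1203·2550/(640·599.442) = 458.977 s⁻²
Take the square root: γ̇_max = √(458.977) = 21.4237 s⁻¹
N_max = γ̇_max h / (πD) = 21.4237·0.00848/(π·0.0814) = 0.710423 rev/s → ×60 = 42.6254 rpm

value=42.63 rpm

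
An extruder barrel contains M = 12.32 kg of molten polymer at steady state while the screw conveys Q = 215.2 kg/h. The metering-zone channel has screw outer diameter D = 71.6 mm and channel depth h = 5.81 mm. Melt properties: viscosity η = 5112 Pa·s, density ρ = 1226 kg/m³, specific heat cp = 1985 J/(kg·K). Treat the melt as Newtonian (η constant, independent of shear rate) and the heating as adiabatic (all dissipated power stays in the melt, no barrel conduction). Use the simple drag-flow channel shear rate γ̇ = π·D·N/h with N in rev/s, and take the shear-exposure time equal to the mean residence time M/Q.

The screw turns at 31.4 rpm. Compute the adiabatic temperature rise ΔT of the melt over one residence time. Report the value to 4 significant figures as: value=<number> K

value=177.7 K

Throughput in SI: Q_s = 215.2 kg/h ÷ 3600 s/h = 0.0597778 kg/s
t_res = M / Q_s = 12.32 ÷ 0.0597778 = 206.097 s
Convert to SI: D = 0.0716 m, h = 0.00581 m, N = 31.4/60 = 0.523333 rev/s
γ̇ = π D N / h = (π)(0.0716)(0.523333) / 0.00581 = 20.2612 s⁻¹
ΔT = η·γ̇²·t_res/(ρ·cp) = [5112 × 20.2612² × 206.097] / [1226 × 1985] = 177.722 K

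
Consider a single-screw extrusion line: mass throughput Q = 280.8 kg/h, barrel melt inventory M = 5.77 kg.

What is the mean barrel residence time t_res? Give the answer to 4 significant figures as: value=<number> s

Convert throughput: Q = 280.8 kg/h = 280.8/3600 = 0.078 kg/s
t_res = M / Q_s = 5.77 / 0.078 = 73.9744 s

value=73.97 s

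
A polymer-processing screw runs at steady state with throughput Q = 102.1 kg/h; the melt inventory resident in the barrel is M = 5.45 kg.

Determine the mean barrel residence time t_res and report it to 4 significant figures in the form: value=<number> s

Throughput in SI: Q_s = 102.1 kg/h ÷ 3600 s/h = 0.0283611 kg/s
t_res = M / Q_s = 5.45 ÷ 0.0283611 = 192.165 s

value=192.2 s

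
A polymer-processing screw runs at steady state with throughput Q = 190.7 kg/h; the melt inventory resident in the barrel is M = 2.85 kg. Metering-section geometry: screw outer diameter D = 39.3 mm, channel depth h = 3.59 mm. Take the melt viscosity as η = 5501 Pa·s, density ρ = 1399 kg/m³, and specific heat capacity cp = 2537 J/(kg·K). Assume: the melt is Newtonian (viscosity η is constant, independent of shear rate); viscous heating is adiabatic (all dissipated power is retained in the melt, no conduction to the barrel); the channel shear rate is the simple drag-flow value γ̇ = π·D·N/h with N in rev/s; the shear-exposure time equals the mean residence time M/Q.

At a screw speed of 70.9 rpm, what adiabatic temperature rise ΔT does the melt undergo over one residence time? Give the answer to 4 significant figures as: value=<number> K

Throughput in SI: Q_s = 190.7 kg/h ÷ 3600 s/h = 0.0529722 kg/s
t_res = M / Q_s = 2.85 ÷ 0.0529722 = 53.8018 s
Convert to SI: D = 0.0393 m, h = 0.00359 m, N = 70.9/60 = 1.18167 rev/s
γ̇ = π D N / h = (π)(0.0393)(1.18167) / 0.00359 = 40.639 s⁻¹
Adiabatic rise: ΔT = η γ̇² t_res / (ρ cp) = 5501·(40.639)²·53.8018 / (1399·2537) = 137.717 K

value=137.7 K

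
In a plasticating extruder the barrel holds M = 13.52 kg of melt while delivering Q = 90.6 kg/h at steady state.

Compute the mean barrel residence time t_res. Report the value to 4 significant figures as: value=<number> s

value=537.2 s

Throughput in SI: Q_s = 90.6 kg/h ÷ 3600 s/h = 0.0251667 kg/s
t_res = M / Q_s = 13.52 ÷ 0.0251667 = 537.219 s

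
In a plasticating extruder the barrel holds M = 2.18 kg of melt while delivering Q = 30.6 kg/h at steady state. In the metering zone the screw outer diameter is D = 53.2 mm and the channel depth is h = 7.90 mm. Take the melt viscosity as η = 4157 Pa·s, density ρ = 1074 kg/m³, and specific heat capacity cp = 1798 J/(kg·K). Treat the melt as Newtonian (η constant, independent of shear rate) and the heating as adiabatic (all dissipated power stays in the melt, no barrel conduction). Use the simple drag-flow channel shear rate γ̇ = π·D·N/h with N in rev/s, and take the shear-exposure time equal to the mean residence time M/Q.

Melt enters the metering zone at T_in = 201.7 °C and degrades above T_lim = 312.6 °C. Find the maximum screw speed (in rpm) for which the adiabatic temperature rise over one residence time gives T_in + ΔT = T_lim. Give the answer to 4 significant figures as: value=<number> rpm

value=40.19 rpm

Throughput in SI: Q_s = 30.6 kg/h ÷ 3600 s/h = 0.0085 kg/s
t_res = M / Q_s = 2.18 / 0.0085 = 256.471 s
D = 53.2 mm = 0.0532 m;  h = 7.90 mm = 0.0079 m
ΔT_a = T_lim − T_in = 312.6 − 201.7 = 110.9 K
Invert ΔT = ηγ̇²t_res/(ρcp) for γ̇: γ̇_max² = ΔT_a ρ cp / (η t_res) = 110.9·1074·1798 / (4157·256.471) = 200.867 s⁻²
γ̇_max = √200.867 = 14.1727 s⁻¹
N_max = γ̇_max·h / (π·D) = 14.1727 · 0.0079 / (π · 0.0532) = 0.669915 rev/s = 40.1949 rpm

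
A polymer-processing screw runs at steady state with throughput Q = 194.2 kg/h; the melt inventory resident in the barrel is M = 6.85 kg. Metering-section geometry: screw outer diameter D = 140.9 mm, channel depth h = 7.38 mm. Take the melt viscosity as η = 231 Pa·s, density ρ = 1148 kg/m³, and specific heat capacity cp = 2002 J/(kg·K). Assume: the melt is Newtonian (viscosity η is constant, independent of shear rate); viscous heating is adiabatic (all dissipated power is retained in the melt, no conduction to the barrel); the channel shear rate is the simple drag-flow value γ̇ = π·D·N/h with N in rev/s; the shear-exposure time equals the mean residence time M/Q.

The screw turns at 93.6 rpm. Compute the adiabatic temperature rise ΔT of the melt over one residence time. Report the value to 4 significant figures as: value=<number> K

Throughput in SI: Q_s = 194.2 kg/h ÷ 3600 s/h = 0.0539444 kg/s
t_res = M / Q_s = 6.85 ÷ 0.0539444 = 126.982 s
Convert to SI: D = 0.1409 m, h = 0.00738 m, N = 93.6/60 = 1.56 rev/s
γ̇ = π·D·N / h = π · 0.1409 · 1.56 / 0.00738 = 93.5684 s⁻¹
ΔT = η·γ̇²·t_res / (ρ·cp) = 231 · (93.5684)² · 126.982 / (1148 · 2002) = 111.74 K

value=111.7 K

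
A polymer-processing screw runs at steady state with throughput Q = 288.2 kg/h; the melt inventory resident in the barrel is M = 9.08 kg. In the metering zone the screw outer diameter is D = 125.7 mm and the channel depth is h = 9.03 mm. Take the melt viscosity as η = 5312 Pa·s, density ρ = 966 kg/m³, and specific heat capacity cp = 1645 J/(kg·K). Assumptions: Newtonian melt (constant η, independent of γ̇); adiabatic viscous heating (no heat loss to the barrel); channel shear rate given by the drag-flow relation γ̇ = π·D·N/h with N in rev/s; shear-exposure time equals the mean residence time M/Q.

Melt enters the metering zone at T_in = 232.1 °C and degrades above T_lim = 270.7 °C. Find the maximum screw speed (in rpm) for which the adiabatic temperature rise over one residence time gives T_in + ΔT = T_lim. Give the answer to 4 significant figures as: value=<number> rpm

Throughput in SI: Q_s = 288.2 kg/h ÷ 3600 s/h = 0.0800556 kg/s
Mean residence time: t_res = M/Q_s = 9.08 kg / 0.0800556 kg/s = 113.421 s
Convert to metres: D = 0.1257 m, h = 0.00903 m
ΔT_a = T_lim − T_in = 270.7 − 232.1 = 38.6 K
γ̇_max² = ΔT_a·ρ·cp/(η·t_res) = 38.6·966·1645/(5312·113.421) = 101.807 s⁻²
γ̇_max = √101.807 = 10.0899 s⁻¹
Solve γ̇ = πDN/h for N: N_max = γ̇_max·h/(π·D) = 10.0899 × 0.00903 / (π × 0.1257) = 0.230723 rev/s = 13.8434 rpm

value=13.84 rpm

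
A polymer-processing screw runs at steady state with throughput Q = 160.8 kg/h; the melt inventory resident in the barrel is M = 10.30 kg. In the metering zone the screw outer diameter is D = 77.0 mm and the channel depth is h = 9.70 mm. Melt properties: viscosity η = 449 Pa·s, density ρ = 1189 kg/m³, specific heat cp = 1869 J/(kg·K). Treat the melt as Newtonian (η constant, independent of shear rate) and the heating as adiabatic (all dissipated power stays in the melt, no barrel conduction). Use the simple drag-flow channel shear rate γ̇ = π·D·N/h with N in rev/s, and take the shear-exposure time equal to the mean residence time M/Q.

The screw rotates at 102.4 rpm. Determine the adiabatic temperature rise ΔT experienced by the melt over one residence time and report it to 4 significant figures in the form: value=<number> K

Q_s = Q / 3600 = 160.8 / 3600 = 0.0446667 kg/s
t_res = M / Q_s = 10.30 ÷ 0.0446667 = 230.597 s
Geometry in metres: D = 77.0 mm → 0.077 m, h = 9.70 mm → 0.0097 m; screw speed N = 102.4 rpm = 1.70667 rev/s
Shear rate: γ̇ = πDN/h = π·0.077·1.70667/0.0097 = 42.5616 s⁻¹
ΔT = η·γ̇²·t_res/(ρ·cp) = [449 × 42.5616² × 230.597] / [1189 × 1869] = 84.4003 K

value=84.40 K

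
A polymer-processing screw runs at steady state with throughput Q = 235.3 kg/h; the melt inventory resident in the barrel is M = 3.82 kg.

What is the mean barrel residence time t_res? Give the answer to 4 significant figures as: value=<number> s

Convert throughput: Q = 235.3 kg/h = 235.3/3600 = 0.0653611 kg/s
Mean residence time: t_res = M/Q_s = 3.82 kg / 0.0653611 kg/s = 58.4445 s

value=58.44 s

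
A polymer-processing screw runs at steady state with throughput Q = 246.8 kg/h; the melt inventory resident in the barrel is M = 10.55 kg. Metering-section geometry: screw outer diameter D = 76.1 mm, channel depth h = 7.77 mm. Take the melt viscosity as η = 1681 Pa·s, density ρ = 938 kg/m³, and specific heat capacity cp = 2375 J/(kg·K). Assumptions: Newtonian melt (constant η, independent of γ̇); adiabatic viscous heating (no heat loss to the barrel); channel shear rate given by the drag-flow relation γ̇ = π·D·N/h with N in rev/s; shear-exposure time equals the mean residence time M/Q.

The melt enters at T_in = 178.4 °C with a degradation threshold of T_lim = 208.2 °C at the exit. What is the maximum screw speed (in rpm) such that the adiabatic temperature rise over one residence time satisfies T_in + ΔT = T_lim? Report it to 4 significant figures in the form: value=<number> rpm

value=31.24 rpm

Q_s = Q / 3600 = 246.8 / 3600 = 0.0685556 kg/s
Mean residence time: t_res = M/Q_s = 10.55 kg / 0.0685556 kg/s = 153.89 s
Geometry in SI: D = 76.1 mm → 0.0761 m, h = 7.77 mm → 0.00777 m
ΔT_a = T_lim − T_in = 208.2 − 178.4 = 29.8 K
Invert ΔT = ηγ̇²t_res/(ρcp) for γ̇: γ̇_max² = ΔT_a ρ cp / (η t_res) = 29.8·938·2375 / (1681·153.89) = 256.629 s⁻²
Take the square root: γ̇_max = √(256.629) = 16.0196 s⁻¹
Solve γ̇ = πDN/h for N: N_max = γ̇_max·h/(π·D) = 16.0196 × 0.00777 / (π × 0.0761) = 0.520642 rev/s = 31.2385 rpm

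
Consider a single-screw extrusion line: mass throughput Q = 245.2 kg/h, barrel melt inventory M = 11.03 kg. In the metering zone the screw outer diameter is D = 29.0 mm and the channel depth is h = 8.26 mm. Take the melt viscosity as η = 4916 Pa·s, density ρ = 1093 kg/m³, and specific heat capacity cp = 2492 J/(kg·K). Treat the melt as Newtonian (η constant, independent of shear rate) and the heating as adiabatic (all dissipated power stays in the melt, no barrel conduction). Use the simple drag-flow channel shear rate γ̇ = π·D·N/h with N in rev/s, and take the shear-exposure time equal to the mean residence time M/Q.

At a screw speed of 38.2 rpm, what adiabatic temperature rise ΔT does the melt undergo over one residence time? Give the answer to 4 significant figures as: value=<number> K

value=14.41 K

Q_s = Q / 3600 = 245.2 / 3600 = 0.0681111 kg/s
t_res = M / Q_s = 11.03 ÷ 0.0681111 = 161.941 s
D = 29.0 mm = 0.029 m;  h = 8.26 mm = 0.00826 m;  N = 38.2 rpm / 60 = 0.636667 rev/s
Shear rate: γ̇ = πDN/h = π·0.029·0.636667/0.00826 = 7.02231 s⁻¹
Adiabatic rise: ΔT = η γ̇² t_res / (ρ cp) = 4916·(7.02231)²·161.941 / (1093·2492) = 14.4132 K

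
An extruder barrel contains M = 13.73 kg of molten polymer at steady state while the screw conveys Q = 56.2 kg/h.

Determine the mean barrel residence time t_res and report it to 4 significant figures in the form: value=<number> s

Q_s = Q / 3600 = 56.2 / 3600 = 0.0156111 kg/s
Mean residence time: t_res = M/Q_s = 13.73 kg / 0.0156111 kg/s = 879.502 s

value=879.5 s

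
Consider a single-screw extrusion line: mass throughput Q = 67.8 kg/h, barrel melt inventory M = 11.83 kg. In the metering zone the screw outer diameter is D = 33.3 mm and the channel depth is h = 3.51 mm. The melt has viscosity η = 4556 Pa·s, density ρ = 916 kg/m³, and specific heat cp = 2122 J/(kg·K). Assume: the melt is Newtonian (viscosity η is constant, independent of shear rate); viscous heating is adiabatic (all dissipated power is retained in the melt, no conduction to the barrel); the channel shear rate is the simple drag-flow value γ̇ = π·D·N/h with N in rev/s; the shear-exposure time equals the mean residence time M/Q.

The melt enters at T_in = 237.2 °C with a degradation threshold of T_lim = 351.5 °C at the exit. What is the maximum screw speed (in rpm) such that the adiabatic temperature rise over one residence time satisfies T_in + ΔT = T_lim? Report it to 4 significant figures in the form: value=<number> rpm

value=17.74 rpm

Throughput in SI: Q_s = 67.8 kg/h ÷ 3600 s/h = 0.0188333 kg/s
t_res = M / Q_s = 11.83 / 0.0188333 = 628.142 s
D = 33.3 mm = 0.0333 m;  h = 3.51 mm = 0.00351 m
ΔT_a = T_lim − T_in = 351.5 − 237.2 = 114.3 K
γ̇_max² = ΔT_a·ρ·cp / (η·t_res) = [114.3 × 916 × 2122] / [4556 × 628.142] = 77.6329 s⁻²
γ̇_max = √77.6329 = 8.81095 s⁻¹
Solve γ̇ = πDN/h for N: N_max = γ̇_max·h/(π·D) = 8.81095 × 0.00351 / (π × 0.0333) = 0.295621 rev/s = 17.7373 rpm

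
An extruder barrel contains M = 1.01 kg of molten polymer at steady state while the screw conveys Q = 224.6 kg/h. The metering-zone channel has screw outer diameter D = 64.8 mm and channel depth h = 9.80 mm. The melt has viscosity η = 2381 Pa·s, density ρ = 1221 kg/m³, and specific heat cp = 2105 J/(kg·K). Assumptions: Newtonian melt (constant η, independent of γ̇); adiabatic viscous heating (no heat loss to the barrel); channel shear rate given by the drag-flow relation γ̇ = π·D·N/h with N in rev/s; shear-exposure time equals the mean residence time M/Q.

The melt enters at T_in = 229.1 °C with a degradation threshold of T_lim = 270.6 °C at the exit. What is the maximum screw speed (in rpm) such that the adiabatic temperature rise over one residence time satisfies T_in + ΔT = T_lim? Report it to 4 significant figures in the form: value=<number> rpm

Throughput in SI: Q_s = 224.6 kg/h ÷ 3600 s/h = 0.0623889 kg/s
t_res = M / Q_s = 1.01 ÷ 0.0623889 = 16.1888 s
Geometry in SI: D = 64.8 mm → 0.0648 m, h = 9.80 mm → 0.0098 m
Allowable rise: ΔT_a = T_lim − T_in = 270.6 − 229.1 = 41.5 K
γ̇_max² = ΔT_a·ρ·cp/(η·t_res) = 41.5·1221·2105/(2381·16.1888) = 2767.21 s⁻²
γ̇_max = √2767.21 = 52.6043 s⁻¹
N_max = γ̇_max·h / (π·D) = 52.6043 · 0.0098 / (π · 0.0648) = 2.53234 rev/s = 151.941 rpm

value=151.9 rpm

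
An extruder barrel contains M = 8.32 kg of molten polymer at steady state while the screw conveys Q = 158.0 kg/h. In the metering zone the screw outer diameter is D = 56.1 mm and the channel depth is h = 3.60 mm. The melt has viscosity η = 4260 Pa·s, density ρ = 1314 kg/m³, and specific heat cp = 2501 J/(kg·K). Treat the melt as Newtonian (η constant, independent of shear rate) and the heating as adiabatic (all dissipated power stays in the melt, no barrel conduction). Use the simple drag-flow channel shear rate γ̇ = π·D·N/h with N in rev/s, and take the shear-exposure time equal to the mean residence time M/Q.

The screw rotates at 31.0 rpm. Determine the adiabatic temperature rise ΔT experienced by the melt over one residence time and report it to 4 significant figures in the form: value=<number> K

value=157.2 K

Throughput in SI: Q_s = 158.0 kg/h ÷ 3600 s/h = 0.0438889 kg/s
t_res = M / Q_s = 8.32 / 0.0438889 = 189.57 s
D = 56.1 mm = 0.0561 m;  h = 3.60 mm = 0.0036 m;  N = 31.0 rpm / 60 = 0.516667 rev/s
γ̇ = π·D·N / h = π · 0.0561 · 0.516667 / 0.0036 = 25.2942 s⁻¹
ΔT = η·γ̇²·t_res / (ρ·cp) = 4260 · (25.2942)² · 189.57 / (1314 · 2501) = 157.221 K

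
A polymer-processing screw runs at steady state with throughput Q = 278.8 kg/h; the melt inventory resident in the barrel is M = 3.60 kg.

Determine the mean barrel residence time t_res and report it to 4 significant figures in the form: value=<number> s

value=46.48 s

Throughput in SI: Q_s = 278.8 kg/h ÷ 3600 s/h = 0.0774444 kg/s
Mean residence time: t_res = M/Q_s = 3.60 kg / 0.0774444 kg/s = 46.4849 s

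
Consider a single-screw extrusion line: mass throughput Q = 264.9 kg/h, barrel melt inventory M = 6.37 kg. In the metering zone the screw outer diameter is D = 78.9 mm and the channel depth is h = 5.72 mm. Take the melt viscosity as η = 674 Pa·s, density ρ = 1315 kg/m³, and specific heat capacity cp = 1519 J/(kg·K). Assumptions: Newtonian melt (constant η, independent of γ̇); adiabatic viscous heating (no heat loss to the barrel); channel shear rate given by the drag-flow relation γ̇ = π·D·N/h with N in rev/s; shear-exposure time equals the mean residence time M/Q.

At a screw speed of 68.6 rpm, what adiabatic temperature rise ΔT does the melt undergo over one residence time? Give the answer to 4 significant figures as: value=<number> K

Convert throughput: Q = 264.9 kg/h = 264.9/3600 = 0.0735833 kg/s
t_res = M / Q_s = 6.37 ÷ 0.0735833 = 86.5685 s
Convert to SI: D = 0.0789 m, h = 0.00572 m, N = 68.6/60 = 1.14333 rev/s
γ̇ = π D N / h = (π)(0.0789)(1.14333) / 0.00572 = 49.5454 s⁻¹
ΔT = η·γ̇²·t_res/(ρ·cp) = [674 × 49.5454² × 86.5685] / [1315 × 1519] = 71.7041 K

value=71.70 K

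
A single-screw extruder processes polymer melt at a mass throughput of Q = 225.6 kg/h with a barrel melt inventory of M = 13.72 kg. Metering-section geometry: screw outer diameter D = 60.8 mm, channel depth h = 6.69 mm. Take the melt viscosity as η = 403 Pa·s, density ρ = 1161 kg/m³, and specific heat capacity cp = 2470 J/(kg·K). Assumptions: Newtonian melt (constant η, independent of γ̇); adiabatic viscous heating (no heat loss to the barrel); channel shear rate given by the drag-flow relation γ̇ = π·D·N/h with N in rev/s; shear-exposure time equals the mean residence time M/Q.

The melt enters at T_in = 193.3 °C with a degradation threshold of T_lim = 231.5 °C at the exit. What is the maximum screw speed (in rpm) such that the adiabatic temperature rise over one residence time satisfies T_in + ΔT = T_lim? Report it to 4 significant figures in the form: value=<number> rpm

value=74.05 rpm

Throughput in SI: Q_s = 225.6 kg/h ÷ 3600 s/h = 0.0626667 kg/s
Mean residence time: t_res = M/Q_s = 13.72 kg / 0.0626667 kg/s = 218.936 s
Geometry in SI: D = 60.8 mm → 0.0608 m, h = 6.69 mm → 0.00669 m
ΔT_a = T_lim − T_in = 231.5 − 193.3 = 38.2 K
γ̇_max² = ΔT_a·ρ·cp/(η·t_res) = 38.2·1161·2470/(403·218.936) = 1241.57 s⁻²
γ̇_max = sqrt(1241.57) = 35.2359 s⁻¹
N_max = γ̇_max h / (πD) = 35.2359·0.00669/(π·0.0608) = 1.23412 rev/s → ×60 = 74.0472 rpm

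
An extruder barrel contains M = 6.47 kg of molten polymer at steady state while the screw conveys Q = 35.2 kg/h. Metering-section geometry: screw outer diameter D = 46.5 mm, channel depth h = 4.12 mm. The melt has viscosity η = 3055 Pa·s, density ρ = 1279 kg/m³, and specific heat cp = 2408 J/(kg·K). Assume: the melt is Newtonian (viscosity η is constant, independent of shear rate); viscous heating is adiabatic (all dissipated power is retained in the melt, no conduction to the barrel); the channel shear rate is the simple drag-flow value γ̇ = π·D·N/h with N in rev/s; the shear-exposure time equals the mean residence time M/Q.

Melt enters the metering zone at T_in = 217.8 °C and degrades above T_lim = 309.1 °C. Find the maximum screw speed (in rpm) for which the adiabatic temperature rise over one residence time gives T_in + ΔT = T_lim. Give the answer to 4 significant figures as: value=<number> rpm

Convert throughput: Q = 35.2 kg/h = 35.2/3600 = 0.00977778 kg/s
t_res = M / Q_s = 6.47 ÷ 0.00977778 = 661.705 s
Geometry in SI: D = 46.5 mm → 0.0465 m, h = 4.12 mm → 0.00412 m
ΔT_a = T_lim − T_in = 309.1 °C − 217.8 °C = 91.3 K
Invert ΔT = ηγ̇²t_res/(ρcp) for γ̇: γ̇_max² = ΔT_a ρ cp / (η t_res) = 91.3·1279·2408 / (3055·661.705) = 139.099 s⁻²
Take the square root: γ̇_max = √(139.099) = 11.794 s⁻¹
N_max = γ̇_max·h / (π·D) = 11.794 · 0.00412 / (π · 0.0465) = 0.332626 rev/s = 19.9575 rpm

value=19.96 rpm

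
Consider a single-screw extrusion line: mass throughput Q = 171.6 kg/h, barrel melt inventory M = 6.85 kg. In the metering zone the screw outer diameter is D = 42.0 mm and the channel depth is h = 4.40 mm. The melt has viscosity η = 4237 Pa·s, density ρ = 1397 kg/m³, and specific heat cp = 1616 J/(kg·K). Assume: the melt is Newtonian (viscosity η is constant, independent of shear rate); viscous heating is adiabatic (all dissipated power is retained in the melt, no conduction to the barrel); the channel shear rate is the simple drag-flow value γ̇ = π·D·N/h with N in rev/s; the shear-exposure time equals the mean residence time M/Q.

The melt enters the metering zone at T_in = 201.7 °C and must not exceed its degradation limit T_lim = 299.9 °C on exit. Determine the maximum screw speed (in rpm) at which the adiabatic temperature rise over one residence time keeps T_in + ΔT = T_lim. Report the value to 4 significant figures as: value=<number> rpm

Q_s = Q / 3600 = 171.6 / 3600 = 0.0476667 kg/s
Mean residence time: t_res = M/Q_s = 6.85 kg / 0.0476667 kg/s = 143.706 s
D = 42.0 mm = 0.042 m;  h = 4.40 mm = 0.0044 m
ΔT_a = T_lim − T_in = 299.9 − 201.7 = 98.2 K
γ̇_max² = ΔT_a·ρ·cp / (η·t_res) = [98.2 × 1397 × 1616] / [4237 × 143.706] = 364.095 s⁻²
Take the square root: γ̇_max = √(364.095) = 19.0813 s⁻¹
Solve γ̇ = πDN/h for N: N_max = γ̇_max·h/(π·D) = 19.0813 × 0.0044 / (π × 0.042) = 0.636299 rev/s = 38.1779 rpm

value=38.18 rpm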